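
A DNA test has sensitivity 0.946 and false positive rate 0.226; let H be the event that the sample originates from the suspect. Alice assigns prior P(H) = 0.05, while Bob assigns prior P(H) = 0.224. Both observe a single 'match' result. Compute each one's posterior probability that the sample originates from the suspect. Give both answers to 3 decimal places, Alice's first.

The likelihood ratio for a 'match' result is 0.946/0.226 = 4.1858.
Alice: prior odds 0.05/0.95 = 0.052632; posterior odds 0.22031; posterior probability 0.181.
Bob: prior odds 0.224/0.776 = 0.28866; posterior odds 1.2083; posterior probability 0.547.

Alice: 0.181; Bob: 0.547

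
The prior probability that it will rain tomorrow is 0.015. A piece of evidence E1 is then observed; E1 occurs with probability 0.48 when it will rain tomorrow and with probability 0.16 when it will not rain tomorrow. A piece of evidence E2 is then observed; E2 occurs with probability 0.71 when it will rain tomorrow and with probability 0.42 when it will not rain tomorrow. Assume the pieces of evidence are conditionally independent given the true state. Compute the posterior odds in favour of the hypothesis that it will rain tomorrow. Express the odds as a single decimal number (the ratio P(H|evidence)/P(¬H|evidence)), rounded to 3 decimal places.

Posterior odds ≈ 0.077

Prior odds = 0.015/(1−0.015) = 0.015228.
Likelihood ratio for E1 = 0.48/0.16 = 3.0000.
Likelihood ratio for E2 = 0.71/0.42 = 1.6905.
Posterior odds = prior odds × LR₁ × LR₂ = 0.077230.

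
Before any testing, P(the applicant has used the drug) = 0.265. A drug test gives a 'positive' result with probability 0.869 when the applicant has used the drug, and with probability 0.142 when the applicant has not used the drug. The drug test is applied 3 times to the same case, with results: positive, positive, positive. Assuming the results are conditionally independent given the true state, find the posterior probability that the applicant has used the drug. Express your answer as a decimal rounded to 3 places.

With H the event that the applicant has used the drug, the joint likelihood of the observed sequence is P(data|H) = 0.869·0.869·0.869 = 0.65623 and P(data|¬H) = 0.142·0.142·0.142 = 0.0028633.
Bayes: P(H|data) = 0.265·0.65623 / (0.265·0.65623 + 0.735·0.0028633) = 0.17390/0.17601 = 0.9880.

Posterior P(H) ≈ 0.988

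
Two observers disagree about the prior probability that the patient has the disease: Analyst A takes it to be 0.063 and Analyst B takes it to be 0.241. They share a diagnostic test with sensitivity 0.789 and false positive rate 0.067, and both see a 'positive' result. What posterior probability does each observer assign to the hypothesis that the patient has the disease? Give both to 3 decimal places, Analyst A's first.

P('+'|H) = 0.789, P('+'|¬H) = 0.067.
Analyst A: numerator 0.789·0.063 = 0.049707; evidence = 0.049707+0.067·0.937 = 0.11249; posterior = 0.442.
Analyst B: numerator 0.789·0.241 = 0.19015; evidence = 0.19015+0.067·0.759 = 0.24100; posterior = 0.789.

Analyst A: 0.442; Analyst B: 0.789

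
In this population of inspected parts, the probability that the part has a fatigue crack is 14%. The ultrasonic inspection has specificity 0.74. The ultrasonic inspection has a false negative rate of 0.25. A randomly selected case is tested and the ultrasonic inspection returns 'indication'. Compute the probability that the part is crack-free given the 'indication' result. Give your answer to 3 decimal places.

Write H for 'the part has a fatigue crack'. Prior odds H:¬H = 0.14/0.86 = 0.16279. For the 'indication' outcome, the likelihood ratio is 0.75/0.26 = 2.8846.
Posterior odds = 0.16279 × 2.8846 = 0.46959, so P(H|E) = 0.46959/(1+0.46959) = 0.320. Then P(¬H|E) = 1 − 0.320 = 0.680.

P(¬H | E) ≈ 0.680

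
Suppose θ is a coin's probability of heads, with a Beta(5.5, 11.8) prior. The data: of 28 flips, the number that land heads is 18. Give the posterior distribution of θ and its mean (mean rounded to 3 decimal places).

The binomial likelihood is conjugate to the Beta prior: with 18 successes and 10 failures, the posterior is Beta(5.5+18, 11.8+10) = Beta(23.5, 21.8).
Posterior mean = α/(α+β) = 23.5/45.3 = 0.519.

Posterior: Beta(23.5, 21.8); mean ≈ 0.519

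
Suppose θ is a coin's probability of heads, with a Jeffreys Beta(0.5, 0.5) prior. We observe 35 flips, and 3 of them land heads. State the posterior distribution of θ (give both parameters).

Posterior: Beta(3.5, 32.5)

The binomial likelihood is conjugate to the Beta prior: with 3 successes and 32 failures, the posterior is Beta(0.5+3, 0.5+32) = Beta(3.5, 32.5).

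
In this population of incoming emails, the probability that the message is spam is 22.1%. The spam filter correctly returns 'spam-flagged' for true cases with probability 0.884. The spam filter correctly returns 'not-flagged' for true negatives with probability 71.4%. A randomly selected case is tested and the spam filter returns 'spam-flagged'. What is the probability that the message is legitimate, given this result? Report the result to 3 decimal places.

P(¬H | E) ≈ 0.533

Write H for 'the message is spam'. Prior odds H:¬H = 0.221/0.779 = 0.28370. For the 'spam-flagged' outcome, the likelihood ratio is 0.884/0.286 = 3.0909.
Posterior odds = 0.28370 × 3.0909 = 0.87688, so P(H|E) = 0.87688/(1+0.87688) = 0.467. Then P(¬H|E) = 1 − 0.467 = 0.533.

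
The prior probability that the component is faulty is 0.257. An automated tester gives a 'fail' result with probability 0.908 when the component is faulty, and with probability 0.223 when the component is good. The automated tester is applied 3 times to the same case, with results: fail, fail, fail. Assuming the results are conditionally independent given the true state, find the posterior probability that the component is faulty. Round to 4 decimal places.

Posterior P(H) ≈ 0.9589

Let H be the event that the component is faulty; start with P(H) = 0.257. P('fail'|H) = 0.908, P('fail'|¬H) = 0.223.
Update on result 1 ('fail'): P(H) ← 0.908·0.2570 / (0.908·0.2570 + 0.223·0.7430) = 0.23336/0.39904 = 0.5848.
Update on result 2 ('fail'): P(H) ← 0.908·0.5848 / (0.908·0.5848 + 0.223·0.4152) = 0.53099/0.62358 = 0.8515.
Update on result 3 ('fail'): P(H) ← 0.908·0.8515 / (0.908·0.8515 + 0.223·0.1485) = 0.77317/0.80629 = 0.9589.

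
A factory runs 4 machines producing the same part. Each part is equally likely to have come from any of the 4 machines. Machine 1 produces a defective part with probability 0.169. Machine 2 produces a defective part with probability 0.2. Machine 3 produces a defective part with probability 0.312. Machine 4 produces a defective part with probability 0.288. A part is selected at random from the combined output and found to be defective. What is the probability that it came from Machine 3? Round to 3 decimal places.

Posterior probability ≈ 0.322

P(defective|M1) = 0.169; P(defective|M2) = 0.2; P(defective|M3) = 0.312; P(defective|M4) = 0.288.
Prior × likelihood for each source: 0.25·0.169=0.04225, 0.25·0.2=0.05000, 0.25·0.312=0.07800, 0.25·0.288=0.07200. Summing gives P(defective) = 0.24225.
P(Machine 3 | defective) = 0.07800 / 0.24225 = 0.322.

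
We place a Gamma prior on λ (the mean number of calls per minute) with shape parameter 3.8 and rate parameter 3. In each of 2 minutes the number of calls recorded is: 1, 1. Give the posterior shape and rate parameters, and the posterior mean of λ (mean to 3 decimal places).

The Poisson likelihood adds the total count to the shape and the number of exposure periods to the rate. Here ∑xᵢ = 2 and n = 2, so shape 3.8→5.8 and rate 3→5.
E[λ | data] = 5.8/5 = 1.160.

Posterior: Gamma(shape=5.8, rate=5); mean ≈ 1.160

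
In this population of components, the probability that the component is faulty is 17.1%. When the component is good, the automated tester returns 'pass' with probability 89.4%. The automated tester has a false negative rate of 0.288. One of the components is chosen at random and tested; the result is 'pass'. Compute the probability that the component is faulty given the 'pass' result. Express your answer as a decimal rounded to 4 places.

P(H | E) ≈ 0.0623

Let H be the event that the component is faulty. P(H) = 0.171, so P(¬H) = 0.829. With E the 'pass' result, P(E|H) = 0.288 and P(E|¬H) = 0.894.
P(E) = 0.288·0.171 + 0.894·0.829 = 0.049248 + 0.74113 = 0.79037.
By Bayes' theorem, P(H|E) = 0.049248 / 0.79037 = 0.0623.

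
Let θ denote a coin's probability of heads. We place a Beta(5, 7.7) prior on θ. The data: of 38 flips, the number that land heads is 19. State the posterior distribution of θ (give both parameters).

Observing 19 successes and 19 failures updates Beta(5, 7.7) by adding the success and failure counts to the two shape parameters: α = 5+19 = 24, β = 7.7+19 = 26.7.

Posterior: Beta(24, 26.7)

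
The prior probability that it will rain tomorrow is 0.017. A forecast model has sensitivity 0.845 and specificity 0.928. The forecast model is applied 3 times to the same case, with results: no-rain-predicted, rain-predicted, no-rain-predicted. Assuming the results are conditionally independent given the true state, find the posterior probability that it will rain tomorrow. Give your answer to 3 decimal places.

Posterior P(H) ≈ 0.006

Let H be the event that it will rain tomorrow; start with P(H) = 0.017. P('rain-predicted'|H) = 0.845, P('rain-predicted'|¬H) = 0.072.
Update on result 1 ('no-rain-predicted'): P(H) ← 0.155·0.0170 / (0.155·0.0170 + 0.928·0.9830) = 0.0026350/0.91486 = 0.0029.
Update on result 2 ('rain-predicted'): P(H) ← 0.845·0.0029 / (0.845·0.0029 + 0.072·0.9971) = 0.0024338/0.074226 = 0.0328.
Update on result 3 ('no-rain-predicted'): P(H) ← 0.155·0.0328 / (0.155·0.0328 + 0.928·0.9672) = 0.0050823/0.90265 = 0.0056.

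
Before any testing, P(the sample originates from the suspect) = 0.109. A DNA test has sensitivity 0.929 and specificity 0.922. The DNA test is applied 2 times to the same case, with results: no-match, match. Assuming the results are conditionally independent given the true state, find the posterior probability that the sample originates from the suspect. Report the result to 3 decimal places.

Posterior P(H) ≈ 0.101

With H the event that the sample originates from the suspect, the joint likelihood of the observed sequence is P(data|H) = 0.071·0.929 = 0.065959 and P(data|¬H) = 0.922·0.078 = 0.071916.
Bayes: P(H|data) = 0.109·0.065959 / (0.109·0.065959 + 0.891·0.071916) = 0.0071895/0.071267 = 0.1009.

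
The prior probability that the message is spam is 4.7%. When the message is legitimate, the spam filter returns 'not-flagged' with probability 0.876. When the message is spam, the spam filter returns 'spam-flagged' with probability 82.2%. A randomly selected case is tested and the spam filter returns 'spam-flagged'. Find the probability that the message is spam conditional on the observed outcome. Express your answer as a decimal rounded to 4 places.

Write H for 'the message is spam'. Prior odds H:¬H = 0.047/0.953 = 0.049318. For the 'spam-flagged' outcome, the likelihood ratio is 0.822/0.124 = 6.6290.
Posterior odds = 0.049318 × 6.6290 = 0.32693, so P(H|E) = 0.32693/(1+0.32693) = 0.2464.

P(H | E) ≈ 0.2464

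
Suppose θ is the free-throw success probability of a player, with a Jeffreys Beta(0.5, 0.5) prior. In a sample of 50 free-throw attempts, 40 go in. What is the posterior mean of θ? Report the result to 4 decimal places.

Posterior mean ≈ 0.7941

The binomial likelihood is conjugate to the Beta prior: with 40 successes and 10 failures, the posterior is Beta(0.5+40, 0.5+10) = Beta(40.5, 10.5).
E[θ | data] = 40.5/(40.5+10.5) = 0.7941.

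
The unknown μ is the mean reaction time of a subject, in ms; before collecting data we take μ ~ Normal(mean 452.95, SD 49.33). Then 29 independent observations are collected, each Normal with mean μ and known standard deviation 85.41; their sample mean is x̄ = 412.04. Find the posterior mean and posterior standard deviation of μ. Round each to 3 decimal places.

Posterior mean ≈ 415.873; posterior SD ≈ 15.099

With known σ, the Normal prior is conjugate. Weight on the data is w = (n/σ²)/(n/σ² + 1/τ₀²) = 0.00397540/(0.00397540+0.00041094) = 0.90631.
Posterior mean = w·x̄ + (1−w)·μ₀ = 0.90631·412.04 + 0.093686·452.95 = 415.873. Posterior variance = 1/(0.00397540+0.00041094) = 227.981, so SD = 15.099.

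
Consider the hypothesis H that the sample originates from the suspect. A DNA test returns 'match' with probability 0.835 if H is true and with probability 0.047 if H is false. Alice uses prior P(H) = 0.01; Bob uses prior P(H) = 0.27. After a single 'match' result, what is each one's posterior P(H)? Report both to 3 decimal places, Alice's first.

Alice: 0.152; Bob: 0.868

P('+'|H) = 0.835, P('+'|¬H) = 0.047.
Alice: numerator 0.835·0.01 = 0.0083500; evidence = 0.0083500+0.047·0.99 = 0.054880; posterior = 0.152.
Bob: numerator 0.835·0.27 = 0.22545; evidence = 0.22545+0.047·0.73 = 0.25976; posterior = 0.868.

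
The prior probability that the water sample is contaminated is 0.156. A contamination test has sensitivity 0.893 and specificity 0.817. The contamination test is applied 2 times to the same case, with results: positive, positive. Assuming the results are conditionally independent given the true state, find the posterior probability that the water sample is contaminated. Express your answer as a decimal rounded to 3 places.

Let H be the event that the water sample is contaminated; start with P(H) = 0.156. P('positive'|H) = 0.893, P('positive'|¬H) = 0.183.
Update on result 1 ('positive'): P(H) ← 0.893·0.1560 / (0.893·0.1560 + 0.183·0.8440) = 0.13931/0.29376 = 0.4742.
Update on result 2 ('positive'): P(H) ← 0.893·0.4742 / (0.893·0.4742 + 0.183·0.5258) = 0.42348/0.51970 = 0.8149.

Posterior P(H) ≈ 0.815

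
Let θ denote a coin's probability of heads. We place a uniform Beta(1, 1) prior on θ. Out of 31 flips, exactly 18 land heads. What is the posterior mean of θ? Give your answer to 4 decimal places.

Observing 18 successes and 13 failures updates Beta(1, 1) by adding the success and failure counts to the two shape parameters: α = 1+18 = 19, β = 1+13 = 14.
E[θ | data] = 19/(19+14) = 0.5758.

Posterior mean ≈ 0.5758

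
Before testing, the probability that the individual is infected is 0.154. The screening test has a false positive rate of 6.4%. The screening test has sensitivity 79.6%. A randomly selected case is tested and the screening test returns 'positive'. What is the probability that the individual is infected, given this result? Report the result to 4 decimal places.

Let H be the event that the individual is infected. P(H) = 0.154, so P(¬H) = 0.846. With E the 'positive' result, P(E|H) = 0.796 and P(E|¬H) = 0.064.
P(E) = 0.796·0.154 + 0.064·0.846 = 0.12258 + 0.054144 = 0.17673.
By Bayes' theorem, P(H|E) = 0.12258 / 0.17673 = 0.6936.

P(H | E) ≈ 0.6936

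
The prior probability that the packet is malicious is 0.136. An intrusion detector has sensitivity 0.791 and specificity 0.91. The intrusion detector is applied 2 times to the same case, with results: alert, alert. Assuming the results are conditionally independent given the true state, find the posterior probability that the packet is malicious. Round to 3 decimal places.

With H the event that the packet is malicious, the joint likelihood of the observed sequence is P(data|H) = 0.791·0.791 = 0.62568 and P(data|¬H) = 0.09·0.09 = 0.0081000.
Bayes: P(H|data) = 0.136·0.62568 / (0.136·0.62568 + 0.864·0.0081000) = 0.085093/0.092091 = 0.9240.

Posterior P(H) ≈ 0.924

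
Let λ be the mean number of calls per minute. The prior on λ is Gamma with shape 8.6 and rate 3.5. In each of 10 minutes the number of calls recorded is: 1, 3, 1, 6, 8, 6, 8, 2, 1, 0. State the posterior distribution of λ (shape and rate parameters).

Posterior: Gamma(shape=44.6, rate=13.5)

Total count ∑xᵢ = 36 over n = 10 minutes.
Gamma is conjugate to the Poisson likelihood: posterior is Gamma(shape = 8.6+36 = 44.6, rate = 3.5+10 = 13.5).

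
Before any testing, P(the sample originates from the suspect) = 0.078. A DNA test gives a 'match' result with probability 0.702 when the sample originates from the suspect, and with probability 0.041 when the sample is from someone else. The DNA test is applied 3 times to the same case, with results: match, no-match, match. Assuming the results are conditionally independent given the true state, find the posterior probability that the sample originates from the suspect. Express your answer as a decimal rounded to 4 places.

With H the event that the sample originates from the suspect, the joint likelihood of the observed sequence is P(data|H) = 0.702·0.298·0.702 = 0.14686 and P(data|¬H) = 0.041·0.959·0.041 = 0.0016121.
Bayes: P(H|data) = 0.078·0.14686 / (0.078·0.14686 + 0.922·0.0016121) = 0.011455/0.012941 = 0.8851.

Posterior P(H) ≈ 0.8851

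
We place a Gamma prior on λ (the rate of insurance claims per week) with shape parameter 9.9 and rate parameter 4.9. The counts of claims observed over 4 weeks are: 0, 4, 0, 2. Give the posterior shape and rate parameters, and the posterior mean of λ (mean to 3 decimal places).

Posterior: Gamma(shape=15.9, rate=8.9); mean ≈ 1.787

The Poisson likelihood adds the total count to the shape and the number of exposure periods to the rate. Here ∑xᵢ = 6 and n = 4, so shape 9.9→15.9 and rate 4.9→8.9.
Posterior mean = shape/rate = 15.9/8.9 = 1.787.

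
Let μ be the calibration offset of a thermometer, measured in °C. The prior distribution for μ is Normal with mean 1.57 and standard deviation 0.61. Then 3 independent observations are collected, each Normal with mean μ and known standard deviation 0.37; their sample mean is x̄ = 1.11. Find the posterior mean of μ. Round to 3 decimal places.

Prior precision 1/τ₀² = 1/0.61² = 2.68745; data precision n/σ² = 3/0.37² = 21.9138.
Posterior precision = 2.68745 + 21.9138 = 24.6013.
Posterior mean = (2.68745·1.57 + 21.9138·1.11) / 24.6013 = 1.160.

Posterior mean ≈ 1.160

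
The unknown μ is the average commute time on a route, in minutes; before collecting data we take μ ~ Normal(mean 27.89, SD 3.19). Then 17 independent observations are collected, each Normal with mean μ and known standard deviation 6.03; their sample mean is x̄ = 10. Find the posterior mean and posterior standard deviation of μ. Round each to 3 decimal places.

Posterior mean ≈ 13.107; posterior SD ≈ 1.329

With known σ, the Normal prior is conjugate. Weight on the data is w = (n/σ²)/(n/σ² + 1/τ₀²) = 0.467535/(0.467535+0.0982695) = 0.82632.
Posterior mean = w·x̄ + (1−w)·μ₀ = 0.82632·10 + 0.17368·27.89 = 13.107. Posterior variance = 1/(0.467535+0.0982695) = 1.76739, so SD = 1.329.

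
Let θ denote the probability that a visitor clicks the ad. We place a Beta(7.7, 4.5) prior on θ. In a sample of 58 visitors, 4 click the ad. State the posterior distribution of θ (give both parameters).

Observing 4 successes and 54 failures updates Beta(7.7, 4.5) by adding the success and failure counts to the two shape parameters: α = 7.7+4 = 11.7, β = 4.5+54 = 58.5.

Posterior: Beta(11.7, 58.5)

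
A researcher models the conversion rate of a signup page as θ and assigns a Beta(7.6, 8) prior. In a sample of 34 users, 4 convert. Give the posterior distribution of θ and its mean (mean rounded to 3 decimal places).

The binomial likelihood is conjugate to the Beta prior: with 4 successes and 30 failures, the posterior is Beta(7.6+4, 8+30) = Beta(11.6, 38).
Posterior mean = α/(α+β) = 11.6/49.6 = 0.234.

Posterior: Beta(11.6, 38); mean ≈ 0.234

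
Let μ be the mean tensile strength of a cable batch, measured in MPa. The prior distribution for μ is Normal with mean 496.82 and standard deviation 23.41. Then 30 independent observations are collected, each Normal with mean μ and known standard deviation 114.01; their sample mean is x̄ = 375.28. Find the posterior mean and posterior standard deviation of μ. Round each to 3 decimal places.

With known σ, the Normal prior is conjugate. Weight on the data is w = (n/σ²)/(n/σ² + 1/τ₀²) = 0.00230800/(0.00230800+0.00182472) = 0.55847.
Posterior mean = w·x̄ + (1−w)·μ₀ = 0.55847·375.28 + 0.44153·496.82 = 428.944. Posterior variance = 1/(0.00230800+0.00182472) = 241.971, so SD = 15.555.

Posterior mean ≈ 428.944; posterior SD ≈ 15.555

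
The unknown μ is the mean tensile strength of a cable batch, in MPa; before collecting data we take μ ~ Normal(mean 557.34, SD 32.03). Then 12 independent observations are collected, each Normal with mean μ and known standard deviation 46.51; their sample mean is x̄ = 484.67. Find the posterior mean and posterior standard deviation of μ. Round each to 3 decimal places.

Posterior mean ≈ 495.531; posterior SD ≈ 12.382

Prior precision 1/τ₀² = 1/32.03² = 0.00097473; data precision n/σ² = 12/46.51² = 0.00554739.
Posterior precision = 0.00097473 + 0.00554739 = 0.00652212, giving posterior SD = 1/√0.00652212 = 12.382.
Posterior mean = (0.00097473·557.34 + 0.00554739·484.67) / 0.00652212 = 495.531.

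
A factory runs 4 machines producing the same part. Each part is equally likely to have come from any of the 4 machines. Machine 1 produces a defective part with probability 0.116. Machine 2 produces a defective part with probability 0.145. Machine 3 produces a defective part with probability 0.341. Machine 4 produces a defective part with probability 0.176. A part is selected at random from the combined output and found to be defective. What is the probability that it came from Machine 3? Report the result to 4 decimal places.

Posterior probability ≈ 0.4383

P(defective|M1) = 0.116; P(defective|M2) = 0.145; P(defective|M3) = 0.341; P(defective|M4) = 0.176.
Prior × likelihood for each source: 0.25·0.116=0.02900, 0.25·0.145=0.03625, 0.25·0.341=0.08525, 0.25·0.176=0.04400. Summing gives P(defective) = 0.19450.
P(Machine 3 | defective) = 0.08525 / 0.19450 = 0.4383.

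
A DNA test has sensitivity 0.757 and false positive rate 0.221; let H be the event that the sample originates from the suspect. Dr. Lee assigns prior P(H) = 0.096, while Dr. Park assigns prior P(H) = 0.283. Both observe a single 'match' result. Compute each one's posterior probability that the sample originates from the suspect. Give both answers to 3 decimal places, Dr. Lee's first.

The likelihood ratio for a 'match' result is 0.757/0.221 = 3.4253.
Dr. Lee: prior odds 0.096/0.904 = 0.10619; posterior odds 0.36375; posterior probability 0.267.
Dr. Park: prior odds 0.283/0.717 = 0.39470; posterior odds 1.3520; posterior probability 0.575.

Dr. Lee: 0.267; Dr. Park: 0.575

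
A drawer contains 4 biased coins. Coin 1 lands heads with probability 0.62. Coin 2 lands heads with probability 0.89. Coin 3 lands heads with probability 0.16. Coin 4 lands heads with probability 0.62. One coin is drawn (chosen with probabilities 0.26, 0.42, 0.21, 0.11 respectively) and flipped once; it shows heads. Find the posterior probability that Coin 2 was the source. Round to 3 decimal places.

Posterior probability ≈ 0.587

Tabulate prior·likelihood by source: [1] prior 0.26, lik 0.62, product 0.1612; [2] prior 0.42, lik 0.89, product 0.3738; [3] prior 0.21, lik 0.16, product 0.03360; [4] prior 0.11, lik 0.62, product 0.06820.
Normalizing constant = 0.63680; the posterior for Coin 2 is its product over the sum, 0.3738/0.63680 = 0.587.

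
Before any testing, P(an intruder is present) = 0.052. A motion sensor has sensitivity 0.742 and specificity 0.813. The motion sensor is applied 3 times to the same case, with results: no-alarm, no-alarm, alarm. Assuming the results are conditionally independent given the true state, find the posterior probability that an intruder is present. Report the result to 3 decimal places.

Posterior P(H) ≈ 0.021

Let H be the event that an intruder is present; start with P(H) = 0.052. P('alarm'|H) = 0.742, P('alarm'|¬H) = 0.187.
Update on result 1 ('no-alarm'): P(H) ← 0.258·0.0520 / (0.258·0.0520 + 0.813·0.9480) = 0.013416/0.78414 = 0.0171.
Update on result 2 ('no-alarm'): P(H) ← 0.258·0.0171 / (0.258·0.0171 + 0.813·0.9829) = 0.0044142/0.80350 = 0.0055.
Update on result 3 ('alarm'): P(H) ← 0.742·0.0055 / (0.742·0.0055 + 0.187·0.9945) = 0.0040763/0.19005 = 0.0214.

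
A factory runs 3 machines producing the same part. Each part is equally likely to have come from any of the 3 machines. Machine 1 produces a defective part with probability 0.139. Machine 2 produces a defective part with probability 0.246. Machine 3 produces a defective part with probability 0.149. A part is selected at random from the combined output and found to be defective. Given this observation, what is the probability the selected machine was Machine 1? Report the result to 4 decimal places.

P(defective|M1) = 0.139; P(defective|M2) = 0.246; P(defective|M3) = 0.149.
Prior × likelihood for each source: 0.333333·0.139=0.04633, 0.333333·0.246=0.08200, 0.333333·0.149=0.04967. Summing gives P(defective) = 0.17800.
P(Machine 1 | defective) = 0.04633 / 0.17800 = 0.2603.

Posterior probability ≈ 0.2603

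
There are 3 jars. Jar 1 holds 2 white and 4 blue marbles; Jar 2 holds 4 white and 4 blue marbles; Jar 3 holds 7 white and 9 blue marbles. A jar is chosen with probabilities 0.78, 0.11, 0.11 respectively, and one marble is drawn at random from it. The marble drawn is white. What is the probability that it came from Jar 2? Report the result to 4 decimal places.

P(white|Jar 1) = 0.3333; P(white|Jar 2) = 0.5; P(white|Jar 3) = 0.4375.
Prior × likelihood for each source: 0.78·0.3333=0.2600, 0.11·0.5=0.05500, 0.11·0.4375=0.04813. Summing gives P(white) = 0.36313.
P(Jar 2 | white) = 0.05500 / 0.36313 = 0.1515.

Posterior probability ≈ 0.1515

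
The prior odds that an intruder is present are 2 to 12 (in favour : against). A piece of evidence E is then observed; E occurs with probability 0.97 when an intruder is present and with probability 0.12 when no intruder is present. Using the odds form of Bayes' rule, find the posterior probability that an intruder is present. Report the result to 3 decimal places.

Prior odds = 2/12 = 0.16667. In log-odds, ln(0.16667) = -1.7918.
Add log likelihood ratio: ln(8.0833) = 2.0898.
Posterior log-odds = 0.29804, so posterior odds = exp(0.29804) = 1.3472. Converting, P(H|E) = 1.3472/2.3472 = 0.574.

Posterior probability ≈ 0.574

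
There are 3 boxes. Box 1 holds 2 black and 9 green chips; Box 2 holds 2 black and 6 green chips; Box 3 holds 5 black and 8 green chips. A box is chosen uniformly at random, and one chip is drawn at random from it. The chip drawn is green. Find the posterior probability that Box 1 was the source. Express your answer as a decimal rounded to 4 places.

Tabulate prior·likelihood by source: [1] prior 0.333333, lik 0.8182, product 0.2727; [2] prior 0.333333, lik 0.75, product 0.2500; [3] prior 0.333333, lik 0.6154, product 0.2051.
Normalizing constant = 0.72786; the posterior for Box 1 is its product over the sum, 0.2727/0.72786 = 0.3747.

Posterior probability ≈ 0.3747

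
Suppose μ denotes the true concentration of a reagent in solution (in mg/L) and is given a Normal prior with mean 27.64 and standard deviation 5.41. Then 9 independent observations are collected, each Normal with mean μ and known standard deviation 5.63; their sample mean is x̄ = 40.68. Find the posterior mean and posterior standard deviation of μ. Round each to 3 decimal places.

With known σ, the Normal prior is conjugate. Weight on the data is w = (n/σ²)/(n/σ² + 1/τ₀²) = 0.283939/(0.283939+0.0341669) = 0.89259.
Posterior mean = w·x̄ + (1−w)·μ₀ = 0.89259·40.68 + 0.10741·27.64 = 39.279. Posterior variance = 1/(0.283939+0.0341669) = 3.14360, so SD = 1.773.

Posterior mean ≈ 39.279; posterior SD ≈ 1.773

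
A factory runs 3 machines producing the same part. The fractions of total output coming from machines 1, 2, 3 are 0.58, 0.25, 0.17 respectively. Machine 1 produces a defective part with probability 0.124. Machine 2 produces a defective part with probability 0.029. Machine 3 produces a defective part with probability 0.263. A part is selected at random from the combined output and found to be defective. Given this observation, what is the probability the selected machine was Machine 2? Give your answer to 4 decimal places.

Tabulate prior·likelihood by source: [1] prior 0.58, lik 0.124, product 0.07192; [2] prior 0.25, lik 0.029, product 0.007250; [3] prior 0.17, lik 0.263, product 0.04471.
Normalizing constant = 0.12388; the posterior for Machine 2 is its product over the sum, 0.007250/0.12388 = 0.0585.

Posterior probability ≈ 0.0585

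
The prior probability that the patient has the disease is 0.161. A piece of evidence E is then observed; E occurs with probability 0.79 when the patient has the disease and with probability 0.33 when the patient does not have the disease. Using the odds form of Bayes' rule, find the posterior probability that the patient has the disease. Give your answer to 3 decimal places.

Posterior probability ≈ 0.315

Prior odds = 0.161/(1−0.161) = 0.19190. In log-odds, ln(0.19190) = -1.6508.
Add log likelihood ratio: ln(2.3939) = 0.87294.
Posterior log-odds = -0.77787, so posterior odds = exp(-0.77787) = 0.45939. Converting, P(H|E) = 0.45939/1.4594 = 0.315.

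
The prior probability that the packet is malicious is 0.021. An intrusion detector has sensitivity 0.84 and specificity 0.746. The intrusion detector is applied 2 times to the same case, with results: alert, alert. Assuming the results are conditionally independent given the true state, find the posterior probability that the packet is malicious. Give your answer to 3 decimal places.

Posterior P(H) ≈ 0.190

Let H be the event that the packet is malicious; start with P(H) = 0.021. P('alert'|H) = 0.84, P('alert'|¬H) = 0.254.
Update on result 1 ('alert'): P(H) ← 0.84·0.0210 / (0.84·0.0210 + 0.254·0.9790) = 0.017640/0.26631 = 0.0662.
Update on result 2 ('alert'): P(H) ← 0.84·0.0662 / (0.84·0.0662 + 0.254·0.9338) = 0.055641/0.29282 = 0.1900.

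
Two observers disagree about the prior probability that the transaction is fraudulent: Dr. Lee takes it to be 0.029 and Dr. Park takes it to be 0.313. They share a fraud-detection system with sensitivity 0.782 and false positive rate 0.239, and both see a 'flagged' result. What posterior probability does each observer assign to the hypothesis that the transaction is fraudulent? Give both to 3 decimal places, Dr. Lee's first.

Dr. Lee: 0.089; Dr. Park: 0.599

The likelihood ratio for a 'flagged' result is 0.782/0.239 = 3.2720.
Dr. Lee: prior odds 0.029/0.971 = 0.029866; posterior odds 0.097721; posterior probability 0.089.
Dr. Park: prior odds 0.313/0.687 = 0.45560; posterior odds 1.4907; posterior probability 0.599.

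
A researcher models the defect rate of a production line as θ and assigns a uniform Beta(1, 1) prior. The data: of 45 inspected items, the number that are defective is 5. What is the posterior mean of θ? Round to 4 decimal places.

Observing 5 successes and 40 failures updates Beta(1, 1) by adding the success and failure counts to the two shape parameters: α = 1+5 = 6, β = 1+40 = 41.
Posterior mean = α/(α+β) = 6/47 = 0.1277.

Posterior mean ≈ 0.1277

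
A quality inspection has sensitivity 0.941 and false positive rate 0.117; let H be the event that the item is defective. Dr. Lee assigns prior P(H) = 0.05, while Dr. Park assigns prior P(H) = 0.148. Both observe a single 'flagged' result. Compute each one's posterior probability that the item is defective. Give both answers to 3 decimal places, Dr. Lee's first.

The likelihood ratio for a 'flagged' result is 0.941/0.117 = 8.0427.
Dr. Lee: prior odds 0.05/0.95 = 0.052632; posterior odds 0.42330; posterior probability 0.297.
Dr. Park: prior odds 0.148/0.852 = 0.17371; posterior odds 1.3971; posterior probability 0.583.

Dr. Lee: 0.297; Dr. Park: 0.583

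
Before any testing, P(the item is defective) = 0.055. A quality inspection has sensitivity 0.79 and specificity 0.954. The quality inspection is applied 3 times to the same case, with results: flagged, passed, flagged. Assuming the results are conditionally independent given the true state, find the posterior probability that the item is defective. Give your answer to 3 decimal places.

Let H be the event that the item is defective; start with P(H) = 0.055. P('flagged'|H) = 0.79, P('flagged'|¬H) = 0.046.
Update on result 1 ('flagged'): P(H) ← 0.79·0.0550 / (0.79·0.0550 + 0.046·0.9450) = 0.043450/0.086920 = 0.4999.
Update on result 2 ('passed'): P(H) ← 0.21·0.4999 / (0.21·0.4999 + 0.954·0.5001) = 0.10498/0.58209 = 0.1803.
Update on result 3 ('flagged'): P(H) ← 0.79·0.1803 / (0.79·0.1803 + 0.046·0.8197) = 0.14247/0.18018 = 0.7907.

Posterior P(H) ≈ 0.791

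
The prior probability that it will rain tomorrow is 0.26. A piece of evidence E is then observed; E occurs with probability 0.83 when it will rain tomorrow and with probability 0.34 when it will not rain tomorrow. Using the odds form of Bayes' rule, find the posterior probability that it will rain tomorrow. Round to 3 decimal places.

Posterior probability ≈ 0.462

Prior odds = 0.26/(1−0.26) = 0.35135. In log-odds, ln(0.35135) = -1.0460.
Add log likelihood ratio: ln(2.4412) = 0.89248.
Posterior log-odds = -0.15349, so posterior odds = exp(-0.15349) = 0.85771. Converting, P(H|E) = 0.85771/1.8577 = 0.462.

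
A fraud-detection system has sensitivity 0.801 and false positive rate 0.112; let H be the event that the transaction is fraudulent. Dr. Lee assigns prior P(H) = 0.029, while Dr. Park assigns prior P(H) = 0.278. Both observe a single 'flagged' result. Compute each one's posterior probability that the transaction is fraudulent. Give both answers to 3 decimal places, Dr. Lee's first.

Dr. Lee: 0.176; Dr. Park: 0.734

The likelihood ratio for a 'flagged' result is 0.801/0.112 = 7.1518.
Dr. Lee: prior odds 0.029/0.971 = 0.029866; posterior odds 0.21360; posterior probability 0.176.
Dr. Park: prior odds 0.278/0.722 = 0.38504; posterior odds 2.7537; posterior probability 0.734.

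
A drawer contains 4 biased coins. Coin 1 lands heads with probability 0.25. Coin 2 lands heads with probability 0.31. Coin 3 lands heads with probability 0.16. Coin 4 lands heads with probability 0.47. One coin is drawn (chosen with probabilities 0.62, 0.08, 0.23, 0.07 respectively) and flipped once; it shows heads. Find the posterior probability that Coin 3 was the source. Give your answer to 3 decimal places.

Posterior probability ≈ 0.147

Tabulate prior·likelihood by source: [1] prior 0.62, lik 0.25, product 0.1550; [2] prior 0.08, lik 0.31, product 0.02480; [3] prior 0.23, lik 0.16, product 0.03680; [4] prior 0.07, lik 0.47, product 0.03290.
Normalizing constant = 0.24950; the posterior for Coin 3 is its product over the sum, 0.03680/0.24950 = 0.147.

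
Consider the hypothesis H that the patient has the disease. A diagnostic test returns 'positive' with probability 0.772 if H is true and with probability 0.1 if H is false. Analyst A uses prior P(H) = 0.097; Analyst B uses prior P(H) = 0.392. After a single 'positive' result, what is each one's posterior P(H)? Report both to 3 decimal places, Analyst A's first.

Analyst A: 0.453; Analyst B: 0.833

The likelihood ratio for a 'positive' result is 0.772/0.1 = 7.7200.
Analyst A: prior odds 0.097/0.903 = 0.10742; posterior odds 0.82928; posterior probability 0.453.
Analyst B: prior odds 0.392/0.608 = 0.64474; posterior odds 4.9774; posterior probability 0.833.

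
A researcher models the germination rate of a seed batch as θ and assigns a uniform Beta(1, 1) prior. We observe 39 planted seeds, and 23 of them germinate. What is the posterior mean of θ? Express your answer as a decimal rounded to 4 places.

Posterior mean ≈ 0.5854

Observing 23 successes and 16 failures updates Beta(1, 1) by adding the success and failure counts to the two shape parameters: α = 1+23 = 24, β = 1+16 = 17.
E[θ | data] = 24/(24+17) = 0.5854.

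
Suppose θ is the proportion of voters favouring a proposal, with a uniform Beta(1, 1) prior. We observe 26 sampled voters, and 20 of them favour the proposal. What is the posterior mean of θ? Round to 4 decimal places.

Posterior mean ≈ 0.7500

The binomial likelihood is conjugate to the Beta prior: with 20 successes and 6 failures, the posterior is Beta(1+20, 1+6) = Beta(21, 7).
Posterior mean = α/(α+β) = 21/28 = 0.7500.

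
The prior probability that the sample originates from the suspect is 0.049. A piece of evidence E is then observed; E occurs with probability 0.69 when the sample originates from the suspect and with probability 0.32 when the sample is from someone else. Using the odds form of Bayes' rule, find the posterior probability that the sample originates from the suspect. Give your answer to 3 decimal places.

Prior odds = 0.049/(1−0.049) = 0.051525. In log-odds, ln(0.051525) = -2.9657.
Add log likelihood ratio: ln(2.1562) = 0.76837.
Posterior log-odds = -2.1973, so posterior odds = exp(-2.1973) = 0.11110. Converting, P(H|E) = 0.11110/1.1111 = 0.100.

Posterior probability ≈ 0.100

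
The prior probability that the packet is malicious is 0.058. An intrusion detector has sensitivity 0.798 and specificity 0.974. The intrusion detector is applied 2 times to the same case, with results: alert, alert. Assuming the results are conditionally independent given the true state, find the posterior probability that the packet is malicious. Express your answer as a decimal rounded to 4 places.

Posterior P(H) ≈ 0.9831

With H the event that the packet is malicious, the joint likelihood of the observed sequence is P(data|H) = 0.798·0.798 = 0.63680 and P(data|¬H) = 0.026·0.026 = 0.00067600.
Bayes: P(H|data) = 0.058·0.63680 / (0.058·0.63680 + 0.942·0.00067600) = 0.036935/0.037571 = 0.9831.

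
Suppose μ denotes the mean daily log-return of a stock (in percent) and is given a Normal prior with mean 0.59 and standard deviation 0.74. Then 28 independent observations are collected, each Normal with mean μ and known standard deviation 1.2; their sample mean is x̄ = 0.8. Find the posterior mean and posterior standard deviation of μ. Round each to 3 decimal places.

Prior precision 1/τ₀² = 1/0.74² = 1.82615; data precision n/σ² = 28/1.2² = 19.4444.
Posterior precision = 1.82615 + 19.4444 = 21.2706, giving posterior SD = 1/√21.2706 = 0.217.
Posterior mean = (1.82615·0.59 + 19.4444·0.8) / 21.2706 = 0.782.

Posterior mean ≈ 0.782; posterior SD ≈ 0.217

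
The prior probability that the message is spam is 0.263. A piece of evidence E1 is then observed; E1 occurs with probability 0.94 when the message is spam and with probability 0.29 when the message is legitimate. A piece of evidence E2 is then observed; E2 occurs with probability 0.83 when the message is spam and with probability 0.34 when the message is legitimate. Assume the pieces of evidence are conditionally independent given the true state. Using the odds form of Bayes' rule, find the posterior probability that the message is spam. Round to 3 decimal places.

Posterior probability ≈ 0.738

Prior odds = 0.263/(1−0.263) = 0.35685. In log-odds, ln(0.35685) = -1.0304.
Add log likelihood ratios: ln(3.2414) + ln(2.4412) = 2.0685.
Posterior log-odds = 1.0380, so posterior odds = exp(1.0380) = 2.8237. Converting, P(H|E) = 2.8237/3.8237 = 0.738.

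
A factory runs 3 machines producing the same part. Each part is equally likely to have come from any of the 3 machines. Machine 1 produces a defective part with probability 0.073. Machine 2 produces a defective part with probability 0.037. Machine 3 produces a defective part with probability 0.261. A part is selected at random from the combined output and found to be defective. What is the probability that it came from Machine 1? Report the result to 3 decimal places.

Tabulate prior·likelihood by source: [1] prior 0.333333, lik 0.073, product 0.02433; [2] prior 0.333333, lik 0.037, product 0.01233; [3] prior 0.333333, lik 0.261, product 0.08700.
Normalizing constant = 0.12367; the posterior for Machine 1 is its product over the sum, 0.02433/0.12367 = 0.197.

Posterior probability ≈ 0.197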